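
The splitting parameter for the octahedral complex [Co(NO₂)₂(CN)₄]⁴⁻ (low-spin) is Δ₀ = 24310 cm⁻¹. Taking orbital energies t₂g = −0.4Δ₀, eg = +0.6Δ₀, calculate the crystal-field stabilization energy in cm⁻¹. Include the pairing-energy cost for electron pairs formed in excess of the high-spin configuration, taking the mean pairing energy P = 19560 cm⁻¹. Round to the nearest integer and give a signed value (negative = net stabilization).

Ligand charges: 2×(-1) from NO₂⁻ and 4×(-1) from CN⁻ sum to -6; with overall charge -4, Co is +2.
Group 9 minus oxidation state +2 gives a d⁷ configuration for Co²⁺.
The d⁷ electrons fill as t₂g⁶ eg¹.
CFSE(orbital) = 6×(-0.4Δ₀) + 1×(0.6Δ₀) = -1.8Δ₀; with Δ₀ = 24310 cm⁻¹ that is -43758 cm⁻¹.
High-spin d⁷ would be t₂g⁵ eg² with 2 pairs; low-spin has 3, so 1 excess pair costs +1P = +19560 cm⁻¹.
Combining: -43758 + 19560 = -24198 cm⁻¹.

-24198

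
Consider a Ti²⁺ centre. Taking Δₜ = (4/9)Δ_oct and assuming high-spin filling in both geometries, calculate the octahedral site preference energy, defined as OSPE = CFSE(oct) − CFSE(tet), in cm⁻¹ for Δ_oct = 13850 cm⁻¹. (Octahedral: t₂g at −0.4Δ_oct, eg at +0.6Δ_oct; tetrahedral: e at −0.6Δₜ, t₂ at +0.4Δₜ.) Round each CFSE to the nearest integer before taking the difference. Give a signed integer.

-3693

Ti sits in group 4; removing 2 electrons leaves Ti²⁺ with 4 − 2 = 2 d electrons.
In an octahedral site d² (HS) is t₂g² eg⁰, giving CFSE(oct) = -0.8Δ_oct = -11080 cm⁻¹.
Tetrahedral e² t₂⁰ gives -1.2Δₜ = -1.2 × (4/9) × 13850 = -7387 cm⁻¹.
Subtracting, OSPE = -11080 − (-7387) = -3693 cm⁻¹.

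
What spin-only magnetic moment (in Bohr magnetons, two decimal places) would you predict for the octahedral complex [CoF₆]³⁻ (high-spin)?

4.90 Bohr magnetons

Each F⁻ contributes -1; 6 × (-1) = -6. With overall charge -3, Co is in the +3 oxidation state.
Group 9 minus oxidation state +3 gives a d⁶ configuration for Co³⁺.
Configuration: t₂g⁴ eg² → 4 unpaired electrons.
μ(spin-only) = √[4(4+2)] = √24 ≈ 4.90 Bohr magnetons.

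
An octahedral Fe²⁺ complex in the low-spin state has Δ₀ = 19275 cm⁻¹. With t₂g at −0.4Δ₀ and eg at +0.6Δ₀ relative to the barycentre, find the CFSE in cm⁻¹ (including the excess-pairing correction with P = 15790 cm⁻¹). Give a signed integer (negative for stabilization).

-14680

Group 8 minus oxidation state +2 gives a d⁶ configuration for Fe²⁺.
Electron filling gives t₂g⁶ eg⁰.
CFSE(orbital) = 6×(-0.4Δ₀) + 0×(0.6Δ₀) = -2.4Δ₀; with Δ₀ = 19275 cm⁻¹ that is -46260 cm⁻¹.
Pairing penalty: 3 pairs vs 1 in the high-spin reference → 2 extra × P = 31580 cm⁻¹.
Overall CFSE = -46260 + 31580 = -14680 cm⁻¹.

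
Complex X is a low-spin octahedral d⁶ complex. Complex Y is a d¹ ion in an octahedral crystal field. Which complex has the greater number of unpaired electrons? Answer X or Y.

X: t₂g⁶ eg⁰ → 0 unpaired.
Y: t₂g¹ eg⁰ → 1 unpaired.
So Y has more unpaired electrons.

Y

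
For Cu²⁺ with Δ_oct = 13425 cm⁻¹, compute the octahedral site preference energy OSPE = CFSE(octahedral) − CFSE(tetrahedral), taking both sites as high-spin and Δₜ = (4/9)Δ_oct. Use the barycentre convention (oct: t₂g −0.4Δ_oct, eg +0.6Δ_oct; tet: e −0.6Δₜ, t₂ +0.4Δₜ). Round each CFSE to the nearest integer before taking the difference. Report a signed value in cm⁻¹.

-5668

Group 11 minus oxidation state +2 gives a d⁹ configuration for Cu²⁺.
In an octahedral site d⁹ (HS) is t2g^6 e_g^3, giving CFSE(oct) = -0.6Δ_oct = -8055 cm⁻¹.
Tetrahedral: e^4 t2^5, CFSE = 4(−0.6) + 5(+0.4) = -0.4Δₜ = -0.4 × (4/9) × 13425 = -2387 cm⁻¹.
Subtracting, OSPE = -8055 − (-2387) = -5668 cm⁻¹.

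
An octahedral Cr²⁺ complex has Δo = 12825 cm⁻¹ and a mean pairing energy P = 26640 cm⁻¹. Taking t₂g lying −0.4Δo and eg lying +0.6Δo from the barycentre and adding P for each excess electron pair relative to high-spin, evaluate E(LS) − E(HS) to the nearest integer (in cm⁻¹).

13815

Group 6 minus oxidation state +2 gives a d⁴ configuration for Cr²⁺.
High-spin d⁴ fills as t₂g³ eg¹ with CFSE 3(−0.4) + 1(+0.6) = -0.6Δo = -7695 cm⁻¹.
Low-spin: t₂g⁴ eg⁰, orbital CFSE = -1.6Δo = -20520 cm⁻¹; plus 1 excess pair × P = +26640 cm⁻¹; total 6120 cm⁻¹.
The difference is 6120 − (-7695) = 13815 cm⁻¹, so high-spin lies lower.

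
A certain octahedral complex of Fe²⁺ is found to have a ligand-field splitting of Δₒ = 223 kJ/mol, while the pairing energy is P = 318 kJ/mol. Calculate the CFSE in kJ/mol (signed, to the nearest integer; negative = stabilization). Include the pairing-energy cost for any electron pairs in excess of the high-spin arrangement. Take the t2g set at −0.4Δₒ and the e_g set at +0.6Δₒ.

-89

Fe²⁺: group 8, so d-count = 8 − 2 = 6.
Here Δₒ < P (223 < 318), so the high-spin state is favoured.
That gives t2g^4 e_g^2.
Orbital CFSE = -0.4Δₒ = -0.4 × 223 = -89 kJ/mol.
High-spin has no excess pairs, so no pairing correction applies.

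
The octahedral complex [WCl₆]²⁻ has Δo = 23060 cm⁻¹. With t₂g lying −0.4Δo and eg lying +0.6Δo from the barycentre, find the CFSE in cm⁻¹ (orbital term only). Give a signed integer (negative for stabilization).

Each Cl⁻ contributes -1; 6 × (-1) = -6. With overall charge -2, W is in the +4 oxidation state.
W⁴⁺: group 6, so d-count = 6 − 4 = 2.
For octahedral d² the high- and low-spin configurations coincide.
Configuration: t₂g² eg⁰.
Orbital CFSE = 2(-0.4) + 0(0.6) = -0.8Δo = -0.8 × 23060 = -18448 cm⁻¹.

-18448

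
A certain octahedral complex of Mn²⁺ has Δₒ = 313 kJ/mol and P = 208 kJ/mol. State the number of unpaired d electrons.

Mn sits in group 7; removing 2 electrons leaves Mn²⁺ with 7 − 2 = 5 d electrons.
Here Δₒ > P (313 > 208), so the low-spin state is favoured.
That gives t2g^5 e_g^0.
Unpaired electrons: 1.

1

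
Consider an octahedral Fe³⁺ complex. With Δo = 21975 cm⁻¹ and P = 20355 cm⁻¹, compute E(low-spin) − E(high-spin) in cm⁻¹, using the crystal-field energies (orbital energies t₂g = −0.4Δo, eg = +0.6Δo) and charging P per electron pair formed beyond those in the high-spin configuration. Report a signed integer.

Fe sits in group 8; removing 3 electrons leaves Fe³⁺ with 8 − 3 = 5 d electrons.
High-spin d⁵ fills as t₂g³ eg² with CFSE 3(−0.4) + 2(+0.6) = 0.0Δo = 0 cm⁻¹.
For low-spin the configuration is t₂g⁵ eg⁰: orbital energy -2.0 × 21975 = -43950 cm⁻¹, and 2 additional pairs relative to high-spin add 40710 cm⁻¹, giving -3240 cm⁻¹.
E(LS) − E(HS) = -3240 − (0) = -3240 cm⁻¹.

-3240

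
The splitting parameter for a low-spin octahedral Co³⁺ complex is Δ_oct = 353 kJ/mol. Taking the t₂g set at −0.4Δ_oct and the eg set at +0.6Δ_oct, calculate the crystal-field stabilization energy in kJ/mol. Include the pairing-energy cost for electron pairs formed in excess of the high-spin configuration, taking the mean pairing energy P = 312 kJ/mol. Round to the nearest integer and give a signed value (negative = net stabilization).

Co³⁺: group 9, so d-count = 9 − 3 = 6.
Electron filling gives t₂g⁶ eg⁰.
CFSE(orbital) = 6×(-0.4Δ_oct) + 0×(0.6Δ_oct) = -2.4Δ_oct; with Δ_oct = 353 kJ/mol that is -847 kJ/mol.
Pairing penalty: 3 pairs vs 1 in the high-spin reference → 2 extra × P = 624 kJ/mol.
Overall CFSE = -847 + 624 = -223 kJ/mol.

-223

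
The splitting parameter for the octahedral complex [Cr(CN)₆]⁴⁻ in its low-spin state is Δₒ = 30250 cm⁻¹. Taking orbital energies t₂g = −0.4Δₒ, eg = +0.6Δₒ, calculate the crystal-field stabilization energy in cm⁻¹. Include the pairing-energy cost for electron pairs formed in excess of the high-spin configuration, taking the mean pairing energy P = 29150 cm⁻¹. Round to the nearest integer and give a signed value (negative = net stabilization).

-19250

Each CN⁻ contributes -1; 6 × (-1) = -6. With overall charge -4, Cr is in the +2 oxidation state.
Cr is in group 6, so Cr²⁺ is d⁴ (6 − 2 = 4).
Electron filling gives t₂g⁴ eg⁰.
Orbital CFSE = 4(-0.4) + 0(0.6) = -1.6Δₒ = -1.6 × 30250 = -48400 cm⁻¹.
High-spin d⁴ would be t₂g³ eg¹ with 0 pairs; low-spin has 1, so 1 excess pair costs +1P = +29150 cm⁻¹.
Net CFSE = -48400 + 29150 = -19250 cm⁻¹.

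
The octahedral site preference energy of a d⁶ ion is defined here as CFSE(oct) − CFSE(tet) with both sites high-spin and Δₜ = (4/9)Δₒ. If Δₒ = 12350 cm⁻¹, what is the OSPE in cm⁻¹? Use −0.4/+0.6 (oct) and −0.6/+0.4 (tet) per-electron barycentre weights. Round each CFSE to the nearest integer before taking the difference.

Octahedral (high-spin): t₂g⁴ eg², CFSE = 4(−0.4) + 2(+0.6) = -0.4Δₒ = -0.4 × 12350 = -4940 cm⁻¹.
In a tetrahedral site the filling is e³ t₂³: CFSE(tet) = -0.6Δₜ = -0.6 × (4/9)(12350) = -3293 cm⁻¹.
Subtracting, OSPE = -4940 − (-3293) = -1647 cm⁻¹.

-1647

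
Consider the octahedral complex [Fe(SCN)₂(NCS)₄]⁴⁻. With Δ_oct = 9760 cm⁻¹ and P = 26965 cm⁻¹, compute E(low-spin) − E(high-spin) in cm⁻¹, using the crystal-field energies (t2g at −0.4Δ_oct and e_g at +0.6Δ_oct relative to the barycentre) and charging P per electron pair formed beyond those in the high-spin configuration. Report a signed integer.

34410

Ligand charges: 2×(-1) from SCN⁻ and 4×(-1) from NCS⁻ sum to -6; with overall charge -4, Fe is +2.
Fe sits in group 8; removing 2 electrons leaves Fe²⁺ with 8 − 2 = 6 d electrons.
High-spin d⁶ fills as t2g^4 e_g^2 with CFSE 4(−0.4) + 2(+0.6) = -0.4Δ_oct = -3904 cm⁻¹.
Low-spin: t2g^6 e_g^0, orbital CFSE = -2.4Δ_oct = -23424 cm⁻¹; plus 2 excess pairs × P = +53930 cm⁻¹; total 30506 cm⁻¹.
Thus E(LS) − E(HS) = 34410 cm⁻¹.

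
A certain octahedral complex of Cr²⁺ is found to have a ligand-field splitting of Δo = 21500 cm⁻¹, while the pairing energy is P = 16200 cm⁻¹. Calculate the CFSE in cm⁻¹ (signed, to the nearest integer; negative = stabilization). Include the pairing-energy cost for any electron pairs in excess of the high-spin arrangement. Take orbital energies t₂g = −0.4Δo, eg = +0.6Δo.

-18200

Cr sits in group 6; removing 2 electrons leaves Cr²⁺ with 6 − 2 = 4 d electrons.
With Δo > P the complex is low-spin.
Filling d⁴ accordingly: t₂g⁴ eg⁰.
Orbital CFSE = -1.6Δo = -1.6 × 21500 = -34400 cm⁻¹.
Excess pairs vs high-spin: 1 − 0 = 1; pairing cost = +16200 cm⁻¹.
Net CFSE = -34400 + 16200 = -18200 cm⁻¹.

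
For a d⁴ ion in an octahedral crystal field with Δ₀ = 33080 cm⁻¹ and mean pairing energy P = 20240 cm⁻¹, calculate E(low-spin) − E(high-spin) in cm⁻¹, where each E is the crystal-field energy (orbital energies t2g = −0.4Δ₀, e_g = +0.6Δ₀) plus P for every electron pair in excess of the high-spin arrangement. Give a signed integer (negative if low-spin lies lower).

-12840

High-spin d⁴ fills as t2g^3 e_g^1 with CFSE 3(−0.4) + 1(+0.6) = -0.6Δ₀ = -19848 cm⁻¹.
Low-spin: t2g^4 e_g^0, orbital CFSE = -1.6Δ₀ = -52928 cm⁻¹; plus 1 excess pair × P = +20240 cm⁻¹; total -32688 cm⁻¹.
Thus E(LS) − E(HS) = -12840 cm⁻¹.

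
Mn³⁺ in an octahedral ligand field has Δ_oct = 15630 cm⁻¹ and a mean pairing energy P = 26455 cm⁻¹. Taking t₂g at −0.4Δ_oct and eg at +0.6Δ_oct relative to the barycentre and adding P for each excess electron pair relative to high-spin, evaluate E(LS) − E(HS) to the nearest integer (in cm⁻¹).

Mn³⁺: group 7, so d-count = 7 − 3 = 4.
High-spin: t₂g³ eg¹, CFSE = -0.6Δ_oct = -9378 cm⁻¹.
Low-spin t₂g⁴ eg⁰ gives -1.6Δ_oct = -25008 cm⁻¹, but forming 1 extra pair costs 1P = 26455 cm⁻¹, so E(LS) = -25008 + 26455 = 1447 cm⁻¹.
Thus E(LS) − E(HS) = 10825 cm⁻¹.

10825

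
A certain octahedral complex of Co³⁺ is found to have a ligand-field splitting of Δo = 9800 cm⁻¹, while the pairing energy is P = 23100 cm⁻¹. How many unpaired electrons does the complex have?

Co³⁺: group 9, so d-count = 9 − 3 = 6.
Δo < P, so pairing is avoided: the ground state is high-spin.
Configuration: t₂g⁴ eg².
Unpaired electrons: 4.

4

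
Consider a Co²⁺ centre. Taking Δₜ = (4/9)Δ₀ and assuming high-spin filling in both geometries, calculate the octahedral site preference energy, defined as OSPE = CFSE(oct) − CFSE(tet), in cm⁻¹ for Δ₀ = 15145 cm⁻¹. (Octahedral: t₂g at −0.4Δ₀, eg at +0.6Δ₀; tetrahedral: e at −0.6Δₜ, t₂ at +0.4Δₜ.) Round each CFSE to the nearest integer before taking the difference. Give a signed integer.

Co sits in group 9; removing 2 electrons leaves Co²⁺ with 9 − 2 = 7 d electrons.
In an octahedral site d⁷ (HS) is t2g^5 e_g^2, giving CFSE(oct) = -0.8Δ₀ = -12116 cm⁻¹.
Tetrahedral e^4 t2^3 gives -1.2Δₜ = -1.2 × (4/9) × 15145 = -8077 cm⁻¹.
OSPE = CFSE(oct) − CFSE(tet) = -12116 − (-8077) = -4039 cm⁻¹.

-4039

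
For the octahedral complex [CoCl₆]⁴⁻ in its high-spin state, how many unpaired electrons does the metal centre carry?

Each Cl⁻ contributes -1; 6 × (-1) = -6. With overall charge -4, Co is in the +2 oxidation state.
Co sits in group 9; removing 2 electrons leaves Co²⁺ with 9 − 2 = 7 d electrons.
Configuration: t₂g⁵ eg², giving 3 unpaired electrons.

3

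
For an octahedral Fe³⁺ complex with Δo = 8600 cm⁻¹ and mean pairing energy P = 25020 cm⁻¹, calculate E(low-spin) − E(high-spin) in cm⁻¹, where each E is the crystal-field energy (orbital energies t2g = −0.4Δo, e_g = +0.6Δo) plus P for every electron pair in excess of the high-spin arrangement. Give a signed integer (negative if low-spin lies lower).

32840

Fe is in group 8, so Fe³⁺ is d⁵ (8 − 3 = 5).
High-spin d⁵ fills as t2g^3 e_g^2 with CFSE 3(−0.4) + 2(+0.6) = 0.0Δo = 0 cm⁻¹.
Low-spin t2g^5 e_g^0 gives -2.0Δo = -17200 cm⁻¹, but forming 2 extra pairs costs 2P = 50040 cm⁻¹, so E(LS) = -17200 + 50040 = 32840 cm⁻¹.
Thus E(LS) − E(HS) = 32840 cm⁻¹.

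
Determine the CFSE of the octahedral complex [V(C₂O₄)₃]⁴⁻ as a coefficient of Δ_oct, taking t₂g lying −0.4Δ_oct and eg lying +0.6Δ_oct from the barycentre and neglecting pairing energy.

Each C₂O₄²⁻ contributes -2; 3 × (-2) = -6. With overall charge -4, V is in the +2 oxidation state.
V sits in group 5; removing 2 electrons leaves V²⁺ with 5 − 2 = 3 d electrons.
For octahedral d³ the high- and low-spin configurations coincide.
Configuration: t₂g³ eg⁰.
CFSE = 3(-0.4Δ_oct) + 0(0.6Δ_oct) = -1.2Δ_oct + 0.0Δ_oct = -1.2Δ_oct.

-1.2 Δ_oct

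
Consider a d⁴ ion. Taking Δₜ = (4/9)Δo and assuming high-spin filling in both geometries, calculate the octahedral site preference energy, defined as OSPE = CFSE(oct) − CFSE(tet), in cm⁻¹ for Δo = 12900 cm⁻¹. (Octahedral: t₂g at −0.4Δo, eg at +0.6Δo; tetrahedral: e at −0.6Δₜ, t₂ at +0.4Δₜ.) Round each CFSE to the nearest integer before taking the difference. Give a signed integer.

Octahedral (high-spin): t₂g³ eg¹, CFSE = 3(−0.4) + 1(+0.6) = -0.6Δo = -0.6 × 12900 = -7740 cm⁻¹.
Tetrahedral: e² t₂², CFSE = 2(−0.6) + 2(+0.4) = -0.4Δₜ = -0.4 × (4/9) × 12900 = -2293 cm⁻¹.
OSPE = CFSE(oct) − CFSE(tet) = -7740 − (-2293) = -5447 cm⁻¹.

-5447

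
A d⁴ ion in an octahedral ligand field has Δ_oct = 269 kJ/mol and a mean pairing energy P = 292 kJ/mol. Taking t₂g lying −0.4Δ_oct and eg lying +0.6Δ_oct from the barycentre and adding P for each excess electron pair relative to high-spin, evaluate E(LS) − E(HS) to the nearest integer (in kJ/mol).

23

High-spin d⁴ fills as t₂g³ eg¹ with CFSE 3(−0.4) + 1(+0.6) = -0.6Δ_oct = -161 kJ/mol.
For low-spin the configuration is t₂g⁴ eg⁰: orbital energy -1.6 × 269 = -430 kJ/mol, and 1 additional pair relative to high-spin adds 292 kJ/mol, giving -138 kJ/mol.
E(LS) − E(HS) = -138 − (-161) = 23 kJ/mol.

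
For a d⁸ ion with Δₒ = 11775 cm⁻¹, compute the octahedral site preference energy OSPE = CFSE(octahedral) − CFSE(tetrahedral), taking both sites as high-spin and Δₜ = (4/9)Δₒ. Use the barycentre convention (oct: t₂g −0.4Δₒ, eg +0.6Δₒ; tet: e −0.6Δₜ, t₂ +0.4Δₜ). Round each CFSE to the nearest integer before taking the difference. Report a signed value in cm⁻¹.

-9943

Octahedral (high-spin): t₂g⁶ eg², CFSE = 6(−0.4) + 2(+0.6) = -1.2Δₒ = -1.2 × 11775 = -14130 cm⁻¹.
Tetrahedral: e⁴ t₂⁴, CFSE = 4(−0.6) + 4(+0.4) = -0.8Δₜ = -0.8 × (4/9) × 11775 = -4187 cm⁻¹.
OSPE = -14130 − (-4187) = -9943 cm⁻¹.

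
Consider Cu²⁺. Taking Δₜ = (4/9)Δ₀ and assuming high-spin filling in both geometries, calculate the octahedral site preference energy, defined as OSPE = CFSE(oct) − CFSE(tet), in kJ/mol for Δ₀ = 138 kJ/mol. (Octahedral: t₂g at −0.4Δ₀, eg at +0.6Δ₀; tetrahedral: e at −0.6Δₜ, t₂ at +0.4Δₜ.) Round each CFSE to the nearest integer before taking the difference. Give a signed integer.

-58

Group 11 minus oxidation state +2 gives a d⁹ configuration for Cu²⁺.
Octahedral (high-spin): t2g^6 e_g^3, CFSE = 6(−0.4) + 3(+0.6) = -0.6Δ₀ = -0.6 × 138 = -83 kJ/mol.
In a tetrahedral site the filling is e^4 t2^5: CFSE(tet) = -0.4Δₜ = -0.4 × (4/9)(138) = -25 kJ/mol.
Subtracting, OSPE = -83 − (-25) = -58 kJ/mol.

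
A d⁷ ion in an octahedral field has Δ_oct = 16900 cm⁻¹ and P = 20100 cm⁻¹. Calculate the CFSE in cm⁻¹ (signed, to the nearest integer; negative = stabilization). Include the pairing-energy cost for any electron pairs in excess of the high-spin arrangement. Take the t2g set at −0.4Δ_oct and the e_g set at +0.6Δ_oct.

With Δ_oct < P the complex is high-spin.
Filling d⁷ accordingly: t2g^5 e_g^2.
Orbital CFSE = -0.8Δ_oct = -0.8 × 16900 = -13520 cm⁻¹.
High-spin has no excess pairs, so no pairing correction applies.

-13520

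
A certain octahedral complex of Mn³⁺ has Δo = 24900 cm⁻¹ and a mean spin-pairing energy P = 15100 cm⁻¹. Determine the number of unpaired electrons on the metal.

Mn sits in group 7; removing 3 electrons leaves Mn³⁺ with 7 − 3 = 4 d electrons.
With Δo > P the complex is low-spin.
That gives t2g^4 e_g^0.
Unpaired electrons: 2.

2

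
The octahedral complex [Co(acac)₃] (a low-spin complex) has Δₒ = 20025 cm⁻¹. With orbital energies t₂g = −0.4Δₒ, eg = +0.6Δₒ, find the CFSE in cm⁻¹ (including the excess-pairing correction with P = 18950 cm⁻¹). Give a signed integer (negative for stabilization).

Each acac⁻ contributes -1; 3 × (-1) = -3. With overall charge +0, Co is in the +3 oxidation state.
Co sits in group 9; removing 3 electrons leaves Co³⁺ with 9 − 3 = 6 d electrons.
Electron filling gives t₂g⁶ eg⁰.
Orbital CFSE = 6(-0.4) + 0(0.6) = -2.4Δₒ = -2.4 × 20025 = -48060 cm⁻¹.
High-spin d⁶ would be t₂g⁴ eg² with 1 pair; low-spin has 3, so 2 excess pairs cost +2P = +37900 cm⁻¹.
Overall CFSE = -48060 + 37900 = -10160 cm⁻¹.

-10160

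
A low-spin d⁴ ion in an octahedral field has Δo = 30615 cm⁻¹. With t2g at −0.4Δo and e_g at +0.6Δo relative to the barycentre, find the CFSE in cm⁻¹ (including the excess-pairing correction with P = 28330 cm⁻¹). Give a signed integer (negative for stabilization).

Configuration: t2g^4 e_g^0.
The orbital stabilization is -1.6Δo = -1.6 × 30615 = -48984 cm⁻¹.
Pairing penalty: 1 pair vs 0 in the high-spin reference → 1 extra × P = 28330 cm⁻¹.
Net CFSE = -48984 + 28330 = -20654 cm⁻¹.

-20654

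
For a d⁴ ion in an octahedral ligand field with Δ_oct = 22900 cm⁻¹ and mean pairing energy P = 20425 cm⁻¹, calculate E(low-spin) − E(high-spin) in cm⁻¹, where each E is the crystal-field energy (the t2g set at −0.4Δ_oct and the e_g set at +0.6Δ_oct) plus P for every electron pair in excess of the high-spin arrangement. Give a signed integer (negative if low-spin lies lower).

High-spin d⁴ fills as t2g^3 e_g^1 with CFSE 3(−0.4) + 1(+0.6) = -0.6Δ_oct = -13740 cm⁻¹.
Low-spin: t2g^4 e_g^0, orbital CFSE = -1.6Δ_oct = -36640 cm⁻¹; plus 1 excess pair × P = +20425 cm⁻¹; total -16215 cm⁻¹.
Thus E(LS) − E(HS) = -2475 cm⁻¹.

-2475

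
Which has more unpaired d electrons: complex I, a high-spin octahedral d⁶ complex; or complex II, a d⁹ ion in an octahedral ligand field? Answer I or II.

I

I: t₂g⁴ eg² → 4 unpaired.
II: t₂g⁶ eg³ → 1 unpaired.
So I has more unpaired electrons.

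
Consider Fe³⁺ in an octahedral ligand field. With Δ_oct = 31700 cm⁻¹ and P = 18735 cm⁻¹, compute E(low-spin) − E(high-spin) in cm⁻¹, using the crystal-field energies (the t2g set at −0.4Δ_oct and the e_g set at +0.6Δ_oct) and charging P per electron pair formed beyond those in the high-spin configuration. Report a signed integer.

Group 8 minus oxidation state +3 gives a d⁵ configuration for Fe³⁺.
High-spin: t2g^3 e_g^2, CFSE = 0.0Δ_oct = 0 cm⁻¹.
For low-spin the configuration is t2g^5 e_g^0: orbital energy -2.0 × 31700 = -63400 cm⁻¹, and 2 additional pairs relative to high-spin add 37470 cm⁻¹, giving -25930 cm⁻¹.
E(LS) − E(HS) = -25930 − (0) = -25930 cm⁻¹.

-25930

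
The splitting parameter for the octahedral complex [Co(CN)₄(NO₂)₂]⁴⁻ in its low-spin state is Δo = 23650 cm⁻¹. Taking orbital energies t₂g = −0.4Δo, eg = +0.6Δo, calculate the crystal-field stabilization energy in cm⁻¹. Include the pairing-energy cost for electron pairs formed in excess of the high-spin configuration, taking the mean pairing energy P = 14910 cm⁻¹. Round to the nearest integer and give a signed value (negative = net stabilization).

Ligand charges: 4×(-1) from CN⁻ and 2×(-1) from NO₂⁻ sum to -6; with overall charge -4, Co is +2.
Co sits in group 9; removing 2 electrons leaves Co²⁺ with 9 − 2 = 7 d electrons.
Electron filling gives t₂g⁶ eg¹.
Orbital CFSE = 6(-0.4) + 1(0.6) = -1.8Δo = -1.8 × 23650 = -42570 cm⁻¹.
Pairing penalty: 3 pairs vs 2 in the high-spin reference → 1 extra × P = 14910 cm⁻¹.
Overall CFSE = -42570 + 14910 = -27660 cm⁻¹.

-27660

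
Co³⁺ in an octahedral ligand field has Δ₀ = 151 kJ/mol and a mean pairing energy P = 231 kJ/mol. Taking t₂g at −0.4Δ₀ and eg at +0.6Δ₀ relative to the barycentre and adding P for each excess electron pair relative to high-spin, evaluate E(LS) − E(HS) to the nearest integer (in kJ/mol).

160

Co sits in group 9; removing 3 electrons leaves Co³⁺ with 9 − 3 = 6 d electrons.
High-spin d⁶ fills as t₂g⁴ eg² with CFSE 4(−0.4) + 2(+0.6) = -0.4Δ₀ = -60 kJ/mol.
Low-spin: t₂g⁶ eg⁰, orbital CFSE = -2.4Δ₀ = -362 kJ/mol; plus 2 excess pairs × P = +462 kJ/mol; total 100 kJ/mol.
E(LS) − E(HS) = 100 − (-60) = 160 kJ/mol.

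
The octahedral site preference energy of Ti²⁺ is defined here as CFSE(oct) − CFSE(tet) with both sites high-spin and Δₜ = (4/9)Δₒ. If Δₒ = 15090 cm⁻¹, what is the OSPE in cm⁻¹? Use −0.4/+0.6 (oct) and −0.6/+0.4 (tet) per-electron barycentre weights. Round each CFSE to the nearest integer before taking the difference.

-4024

Ti is in group 4, so Ti²⁺ is d² (4 − 2 = 2).
Octahedral high-spin t₂g² eg⁰: CFSE = -0.8 × 15090 = -12072 cm⁻¹.
In a tetrahedral site the filling is e² t₂⁰: CFSE(tet) = -1.2Δₜ = -1.2 × (4/9)(15090) = -8048 cm⁻¹.
OSPE = -12072 − (-8048) = -4024 cm⁻¹.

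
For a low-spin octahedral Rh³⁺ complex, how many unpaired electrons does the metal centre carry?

0

Rh³⁺: group 9, so d-count = 9 − 3 = 6.
Configuration: t₂g⁶ eg⁰, giving 0 unpaired electrons.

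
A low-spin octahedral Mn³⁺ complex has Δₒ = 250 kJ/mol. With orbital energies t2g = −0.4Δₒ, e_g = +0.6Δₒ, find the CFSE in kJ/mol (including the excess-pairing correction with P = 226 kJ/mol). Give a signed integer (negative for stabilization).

-174

Mn³⁺: group 7, so d-count = 7 − 3 = 4.
Configuration: t2g^4 e_g^0.
The orbital stabilization is -1.6Δₒ = -1.6 × 250 = -400 kJ/mol.
Relative to high-spin t2g^3 e_g^1 (0 paired), the low-spin configuration has 1 additional pair, contributing +1 × 226 = +226 kJ/mol.
Combining: -400 + 226 = -174 kJ/mol.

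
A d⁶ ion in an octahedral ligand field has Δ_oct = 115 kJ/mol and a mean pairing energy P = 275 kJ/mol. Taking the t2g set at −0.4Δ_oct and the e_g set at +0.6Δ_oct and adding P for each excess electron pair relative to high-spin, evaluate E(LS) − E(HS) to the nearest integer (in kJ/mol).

320

High-spin d⁶ fills as t2g^4 e_g^2 with CFSE 4(−0.4) + 2(+0.6) = -0.4Δ_oct = -46 kJ/mol.
For low-spin the configuration is t2g^6 e_g^0: orbital energy -2.4 × 115 = -276 kJ/mol, and 2 additional pairs relative to high-spin add 550 kJ/mol, giving 274 kJ/mol.
E(LS) − E(HS) = 274 − (-46) = 320 kJ/mol.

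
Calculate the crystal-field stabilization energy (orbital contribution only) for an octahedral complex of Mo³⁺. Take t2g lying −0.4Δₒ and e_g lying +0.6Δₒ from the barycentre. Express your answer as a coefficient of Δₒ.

Group 6 minus oxidation state +3 gives a d³ configuration for Mo³⁺.
For octahedral d³ the high- and low-spin configurations coincide.
Configuration: t2g^3 e_g^0.
CFSE = 3(-0.4Δₒ) + 0(0.6Δₒ) = -1.2Δₒ + 0.0Δₒ = -1.2Δₒ.

-1.2 Δₒ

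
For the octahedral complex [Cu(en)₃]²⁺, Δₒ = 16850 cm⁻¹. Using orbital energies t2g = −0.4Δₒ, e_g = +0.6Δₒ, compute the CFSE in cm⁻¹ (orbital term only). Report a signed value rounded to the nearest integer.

-10110

en is neutral, so the +2 overall charge sits on Cu: oxidation state +2.
Cu²⁺: group 11, so d-count = 11 − 2 = 9.
Electron filling gives t2g^6 e_g^3.
Orbital CFSE = 6(-0.4) + 3(0.6) = -0.6Δₒ = -0.6 × 16850 = -10110 cm⁻¹.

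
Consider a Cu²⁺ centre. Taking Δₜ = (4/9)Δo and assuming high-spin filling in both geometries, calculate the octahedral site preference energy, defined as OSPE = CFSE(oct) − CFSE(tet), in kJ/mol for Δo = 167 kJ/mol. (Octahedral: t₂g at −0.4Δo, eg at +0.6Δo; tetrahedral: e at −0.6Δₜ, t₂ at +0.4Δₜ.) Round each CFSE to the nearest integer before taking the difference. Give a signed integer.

Cu²⁺: group 11, so d-count = 11 − 2 = 9.
In an octahedral site d⁹ (HS) is t₂g⁶ eg³, giving CFSE(oct) = -0.6Δo = -100 kJ/mol.
In a tetrahedral site the filling is e⁴ t₂⁵: CFSE(tet) = -0.4Δₜ = -0.4 × (4/9)(167) = -30 kJ/mol.
Subtracting, OSPE = -100 − (-30) = -70 kJ/mol.

-70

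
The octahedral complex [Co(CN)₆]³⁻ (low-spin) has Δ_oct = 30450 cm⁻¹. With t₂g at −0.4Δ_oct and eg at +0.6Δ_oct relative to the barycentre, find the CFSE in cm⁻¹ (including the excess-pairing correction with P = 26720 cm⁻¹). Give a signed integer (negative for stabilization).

-19640

Each CN⁻ contributes -1; 6 × (-1) = -6. With overall charge -3, Co is in the +3 oxidation state.
Co sits in group 9; removing 3 electrons leaves Co³⁺ with 9 − 3 = 6 d electrons.
Electron filling gives t₂g⁶ eg⁰.
The orbital stabilization is -2.4Δ_oct = -2.4 × 30450 = -73080 cm⁻¹.
High-spin d⁶ would be t₂g⁴ eg² with 1 pair; low-spin has 3, so 2 excess pairs cost +2P = +53440 cm⁻¹.
Combining: -73080 + 53440 = -19640 cm⁻¹.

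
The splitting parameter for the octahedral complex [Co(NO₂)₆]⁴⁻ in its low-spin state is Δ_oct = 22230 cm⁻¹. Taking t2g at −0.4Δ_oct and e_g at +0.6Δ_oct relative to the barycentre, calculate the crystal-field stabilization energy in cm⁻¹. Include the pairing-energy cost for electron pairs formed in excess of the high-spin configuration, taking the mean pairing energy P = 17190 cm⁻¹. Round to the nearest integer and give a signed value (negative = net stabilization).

Each NO₂⁻ contributes -1; 6 × (-1) = -6. With overall charge -4, Co is in the +2 oxidation state.
Co is in group 9, so Co²⁺ is d⁷ (9 − 2 = 7).
Electron filling gives t2g^6 e_g^1.
CFSE(orbital) = 6×(-0.4Δ_oct) + 1×(0.6Δ_oct) = -1.8Δ_oct; with Δ_oct = 22230 cm⁻¹ that is -40014 cm⁻¹.
Relative to high-spin t2g^5 e_g^2 (2 paired), the low-spin configuration has 1 additional pair, contributing +1 × 17190 = +17190 cm⁻¹.
Combining: -40014 + 17190 = -22824 cm⁻¹.

-22824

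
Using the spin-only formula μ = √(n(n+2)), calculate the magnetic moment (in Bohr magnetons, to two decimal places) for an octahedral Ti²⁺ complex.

Group 4 minus oxidation state +2 gives a d² configuration for Ti²⁺.
For octahedral d² the high- and low-spin configurations coincide.
Configuration: t₂g² eg⁰ → 2 unpaired electrons.
μ(spin-only) = √[2(2+2)] = √8 ≈ 2.83 Bohr magnetons.

2.83 Bohr magnetons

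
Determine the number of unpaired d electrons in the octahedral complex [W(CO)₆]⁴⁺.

2

CO is neutral, so the +4 overall charge sits on W: oxidation state +4.
W is in group 6, so W⁴⁺ is d² (6 − 4 = 2).
Configuration: t₂g² eg⁰, giving 2 unpaired electrons.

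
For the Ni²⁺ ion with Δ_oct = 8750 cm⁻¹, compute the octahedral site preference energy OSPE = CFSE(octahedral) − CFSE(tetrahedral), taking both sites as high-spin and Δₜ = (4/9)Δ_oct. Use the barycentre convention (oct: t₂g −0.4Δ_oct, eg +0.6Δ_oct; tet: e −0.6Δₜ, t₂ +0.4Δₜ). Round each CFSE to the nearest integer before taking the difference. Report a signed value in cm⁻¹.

-7389

Ni sits in group 10; removing 2 electrons leaves Ni²⁺ with 10 − 2 = 8 d electrons.
Octahedral high-spin t2g^6 e_g^2: CFSE = -1.2 × 8750 = -10500 cm⁻¹.
In a tetrahedral site the filling is e^4 t2^4: CFSE(tet) = -0.8Δₜ = -0.8 × (4/9)(8750) = -3111 cm⁻¹.
Subtracting, OSPE = -10500 − (-3111) = -7389 cm⁻¹.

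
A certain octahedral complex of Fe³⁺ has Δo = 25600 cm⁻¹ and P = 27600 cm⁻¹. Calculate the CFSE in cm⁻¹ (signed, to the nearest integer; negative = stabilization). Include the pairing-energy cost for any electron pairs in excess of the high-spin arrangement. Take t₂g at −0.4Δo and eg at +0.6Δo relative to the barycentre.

0

Fe is in group 8, so Fe³⁺ is d⁵ (8 − 3 = 5).
Δo < P, so pairing is avoided: the ground state is high-spin.
Filling d⁵ accordingly: t₂g³ eg².
Orbital CFSE = 0.0Δo = 0.0 × 25600 = 0 cm⁻¹.
High-spin has no excess pairs, so no pairing correction applies.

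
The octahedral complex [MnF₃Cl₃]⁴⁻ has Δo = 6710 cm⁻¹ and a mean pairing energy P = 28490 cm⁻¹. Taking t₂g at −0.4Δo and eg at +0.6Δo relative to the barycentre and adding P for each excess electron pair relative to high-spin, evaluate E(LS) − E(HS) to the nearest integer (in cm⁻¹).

43560

Ligand charges: 3×(-1) from F⁻ and 3×(-1) from Cl⁻ sum to -6; with overall charge -4, Mn is +2.
Mn is in group 7, so Mn²⁺ is d⁵ (7 − 2 = 5).
High-spin d⁵ fills as t₂g³ eg² with CFSE 3(−0.4) + 2(+0.6) = 0.0Δo = 0 cm⁻¹.
For low-spin the configuration is t₂g⁵ eg⁰: orbital energy -2.0 × 6710 = -13420 cm⁻¹, and 2 additional pairs relative to high-spin add 56980 cm⁻¹, giving 43560 cm⁻¹.
The difference is 43560 − (0) = 43560 cm⁻¹, so high-spin lies lower.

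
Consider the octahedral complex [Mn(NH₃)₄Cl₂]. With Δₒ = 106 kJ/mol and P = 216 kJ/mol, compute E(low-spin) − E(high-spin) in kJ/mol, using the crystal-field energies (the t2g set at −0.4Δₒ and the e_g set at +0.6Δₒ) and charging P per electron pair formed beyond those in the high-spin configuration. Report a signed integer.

220

Ligand charges: 4×(+0) from NH₃ and 2×(-1) from Cl⁻ sum to -2; with overall charge +0, Mn is +2.
Mn is in group 7, so Mn²⁺ is d⁵ (7 − 2 = 5).
High-spin: t2g^3 e_g^2, CFSE = 0.0Δₒ = 0 kJ/mol.
For low-spin the configuration is t2g^5 e_g^0: orbital energy -2.0 × 106 = -212 kJ/mol, and 2 additional pairs relative to high-spin add 432 kJ/mol, giving 220 kJ/mol.
E(LS) − E(HS) = 220 − (0) = 220 kJ/mol.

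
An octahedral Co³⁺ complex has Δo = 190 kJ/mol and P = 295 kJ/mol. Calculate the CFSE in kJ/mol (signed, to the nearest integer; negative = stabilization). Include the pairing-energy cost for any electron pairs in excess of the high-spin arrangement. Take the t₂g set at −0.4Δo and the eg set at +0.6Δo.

-76

Co sits in group 9; removing 3 electrons leaves Co³⁺ with 9 − 3 = 6 d electrons.
Here Δo < P (190 < 295), so the high-spin state is favoured.
Filling d⁶ accordingly: t₂g⁴ eg².
Orbital CFSE = -0.4Δo = -0.4 × 190 = -76 kJ/mol.
High-spin has no excess pairs, so no pairing correction applies.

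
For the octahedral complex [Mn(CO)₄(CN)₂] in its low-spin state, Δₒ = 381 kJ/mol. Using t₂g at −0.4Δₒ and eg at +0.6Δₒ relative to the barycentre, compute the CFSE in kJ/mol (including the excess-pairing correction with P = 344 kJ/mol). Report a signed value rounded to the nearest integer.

-74

Ligand charges: 4×(+0) from CO and 2×(-1) from CN⁻ sum to -2; with overall charge +0, Mn is +2.
Mn²⁺: group 7, so d-count = 7 − 2 = 5.
The d⁵ electrons fill as t₂g⁵ eg⁰.
The orbital stabilization is -2.0Δₒ = -2.0 × 381 = -762 kJ/mol.
High-spin d⁵ would be t₂g³ eg² with 0 pairs; low-spin has 2, so 2 excess pairs cost +2P = +688 kJ/mol.
Combining: -762 + 688 = -74 kJ/mol.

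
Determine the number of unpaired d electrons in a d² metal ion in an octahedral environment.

2

For octahedral d² the high- and low-spin configurations coincide.
Configuration: t₂g² eg⁰, giving 2 unpaired electrons.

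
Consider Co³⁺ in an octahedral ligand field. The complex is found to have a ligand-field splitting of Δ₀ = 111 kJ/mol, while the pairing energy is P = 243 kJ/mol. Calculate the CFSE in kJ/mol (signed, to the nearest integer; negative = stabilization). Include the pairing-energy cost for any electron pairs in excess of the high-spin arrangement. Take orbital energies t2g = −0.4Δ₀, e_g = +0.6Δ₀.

Group 9 minus oxidation state +3 gives a d⁶ configuration for Co³⁺.
Since Δ₀ = 111 kJ/mol < P = 243 kJ/mol, the complex adopts the high-spin configuration.
Filling d⁶ accordingly: t2g^4 e_g^2.
Orbital CFSE = -0.4Δ₀ = -0.4 × 111 = -44 kJ/mol.
High-spin has no excess pairs, so no pairing correction applies.

-44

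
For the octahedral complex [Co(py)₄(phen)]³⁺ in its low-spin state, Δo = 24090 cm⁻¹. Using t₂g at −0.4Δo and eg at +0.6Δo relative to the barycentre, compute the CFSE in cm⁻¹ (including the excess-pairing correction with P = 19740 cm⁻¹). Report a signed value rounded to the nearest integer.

Ligand charges: 4×(+0) from py and 1×(+0) from phen sum to +0; with overall charge +3, Co is +3.
Group 9 minus oxidation state +3 gives a d⁶ configuration for Co³⁺.
Configuration: t₂g⁶ eg⁰.
Orbital CFSE = 6(-0.4) + 0(0.6) = -2.4Δo = -2.4 × 24090 = -57816 cm⁻¹.
Pairing penalty: 3 pairs vs 1 in the high-spin reference → 2 extra × P = 39480 cm⁻¹.
Combining: -57816 + 39480 = -18336 cm⁻¹.

-18336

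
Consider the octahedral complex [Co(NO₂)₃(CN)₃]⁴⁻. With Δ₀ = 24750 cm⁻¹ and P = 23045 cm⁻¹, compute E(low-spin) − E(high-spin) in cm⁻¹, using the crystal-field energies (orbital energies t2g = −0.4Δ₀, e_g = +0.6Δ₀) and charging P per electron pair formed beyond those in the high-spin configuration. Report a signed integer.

-1705

Ligand charges: 3×(-1) from NO₂⁻ and 3×(-1) from CN⁻ sum to -6; with overall charge -4, Co is +2.
Co is in group 9, so Co²⁺ is d⁷ (9 − 2 = 7).
High-spin d⁷ fills as t2g^5 e_g^2 with CFSE 5(−0.4) + 2(+0.6) = -0.8Δ₀ = -19800 cm⁻¹.
For low-spin the configuration is t2g^6 e_g^1: orbital energy -1.8 × 24750 = -44550 cm⁻¹, and 1 additional pair relative to high-spin adds 23045 cm⁻¹, giving -21505 cm⁻¹.
The difference is -21505 − (-19800) = -1705 cm⁻¹, so low-spin lies lower.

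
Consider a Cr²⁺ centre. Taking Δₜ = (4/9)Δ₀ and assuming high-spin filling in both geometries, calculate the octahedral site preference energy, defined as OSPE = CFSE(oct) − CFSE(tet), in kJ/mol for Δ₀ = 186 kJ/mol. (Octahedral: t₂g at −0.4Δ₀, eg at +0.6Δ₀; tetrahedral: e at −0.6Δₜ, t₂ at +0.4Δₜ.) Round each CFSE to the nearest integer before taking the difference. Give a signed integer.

Cr²⁺: group 6, so d-count = 6 − 2 = 4.
Octahedral (high-spin): t₂g³ eg¹, CFSE = 3(−0.4) + 1(+0.6) = -0.6Δ₀ = -0.6 × 186 = -112 kJ/mol.
Tetrahedral: e² t₂², CFSE = 2(−0.6) + 2(+0.4) = -0.4Δₜ = -0.4 × (4/9) × 186 = -33 kJ/mol.
OSPE = -112 − (-33) = -79 kJ/mol.

-79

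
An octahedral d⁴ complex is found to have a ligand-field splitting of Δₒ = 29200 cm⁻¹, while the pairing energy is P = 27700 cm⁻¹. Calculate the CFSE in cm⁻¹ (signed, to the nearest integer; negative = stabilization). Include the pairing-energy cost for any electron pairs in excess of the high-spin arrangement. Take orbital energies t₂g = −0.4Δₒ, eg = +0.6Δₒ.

-19020

Here Δₒ > P (29200 > 27700), so the low-spin state is favoured.
Filling d⁴ accordingly: t₂g⁴ eg⁰.
Orbital CFSE = -1.6Δₒ = -1.6 × 29200 = -46720 cm⁻¹.
Excess pairs vs high-spin: 1 − 0 = 1; pairing cost = +27700 cm⁻¹.
Net CFSE = -46720 + 27700 = -19020 cm⁻¹.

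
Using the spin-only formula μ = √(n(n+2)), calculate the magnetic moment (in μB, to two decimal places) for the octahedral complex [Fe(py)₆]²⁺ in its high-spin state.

py is neutral, so the +2 overall charge sits on Fe: oxidation state +2.
Fe sits in group 8; removing 2 electrons leaves Fe²⁺ with 8 − 2 = 6 d electrons.
Configuration: t₂g⁴ eg² → 4 unpaired electrons.
μ(spin-only) = √[4(4+2)] = √24 ≈ 4.90 μB.

4.90 μB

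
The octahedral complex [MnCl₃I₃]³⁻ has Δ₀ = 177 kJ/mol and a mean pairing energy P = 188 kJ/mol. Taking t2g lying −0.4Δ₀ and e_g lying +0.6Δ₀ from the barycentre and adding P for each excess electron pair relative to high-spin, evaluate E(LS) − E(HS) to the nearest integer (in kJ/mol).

11

Ligand charges: 3×(-1) from Cl⁻ and 3×(-1) from I⁻ sum to -6; with overall charge -3, Mn is +3.
Mn is in group 7, so Mn³⁺ is d⁴ (7 − 3 = 4).
High-spin: t2g^3 e_g^1, CFSE = -0.6Δ₀ = -106 kJ/mol.
Low-spin t2g^4 e_g^0 gives -1.6Δ₀ = -283 kJ/mol, but forming 1 extra pair costs 1P = 188 kJ/mol, so E(LS) = -283 + 188 = -95 kJ/mol.
The difference is -95 − (-106) = 11 kJ/mol, so high-spin lies lower.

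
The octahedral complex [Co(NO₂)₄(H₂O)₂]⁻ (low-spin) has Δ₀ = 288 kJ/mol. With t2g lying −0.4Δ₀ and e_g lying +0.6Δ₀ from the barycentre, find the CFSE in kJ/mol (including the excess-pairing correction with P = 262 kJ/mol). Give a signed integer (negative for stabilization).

Ligand charges: 4×(-1) from NO₂⁻ and 2×(+0) from H₂O sum to -4; with overall charge -1, Co is +3.
Co is in group 9, so Co³⁺ is d⁶ (9 − 3 = 6).
The d⁶ electrons fill as t2g^6 e_g^0.
The orbital stabilization is -2.4Δ₀ = -2.4 × 288 = -691 kJ/mol.
High-spin d⁶ would be t2g^4 e_g^2 with 1 pair; low-spin has 3, so 2 excess pairs cost +2P = +524 kJ/mol.
Combining: -691 + 524 = -167 kJ/mol.

-167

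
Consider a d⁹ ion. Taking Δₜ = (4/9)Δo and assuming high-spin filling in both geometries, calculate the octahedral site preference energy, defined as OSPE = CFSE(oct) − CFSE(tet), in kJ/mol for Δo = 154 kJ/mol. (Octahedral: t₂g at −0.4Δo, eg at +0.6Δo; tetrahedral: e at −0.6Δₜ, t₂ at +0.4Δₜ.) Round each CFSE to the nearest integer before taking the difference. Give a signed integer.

Octahedral high-spin t₂g⁶ eg³: CFSE = -0.6 × 154 = -92 kJ/mol.
In a tetrahedral site the filling is e⁴ t₂⁵: CFSE(tet) = -0.4Δₜ = -0.4 × (4/9)(154) = -27 kJ/mol.
OSPE = CFSE(oct) − CFSE(tet) = -92 − (-27) = -65 kJ/mol.

-65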